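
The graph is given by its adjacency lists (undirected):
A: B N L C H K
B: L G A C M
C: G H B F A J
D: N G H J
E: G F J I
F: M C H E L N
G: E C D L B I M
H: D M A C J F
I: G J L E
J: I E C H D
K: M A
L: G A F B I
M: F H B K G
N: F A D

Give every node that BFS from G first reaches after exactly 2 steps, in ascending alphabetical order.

A, F, H, J, K, N

Level 0: G
Level 1: B, C, D, E, I, L, M
Level 2: A, F, H, J, K, N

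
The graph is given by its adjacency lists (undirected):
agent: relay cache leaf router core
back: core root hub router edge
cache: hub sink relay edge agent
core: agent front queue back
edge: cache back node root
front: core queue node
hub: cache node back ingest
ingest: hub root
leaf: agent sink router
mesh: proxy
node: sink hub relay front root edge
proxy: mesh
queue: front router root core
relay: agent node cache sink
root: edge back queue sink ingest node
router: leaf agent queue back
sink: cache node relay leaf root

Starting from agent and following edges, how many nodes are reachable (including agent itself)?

BFS from agent visits: agent, relay, cache, leaf, router, core, node, sink, hub, edge, queue, back, front, root, ingest
Reachable nodes: 15 of 17 total.

15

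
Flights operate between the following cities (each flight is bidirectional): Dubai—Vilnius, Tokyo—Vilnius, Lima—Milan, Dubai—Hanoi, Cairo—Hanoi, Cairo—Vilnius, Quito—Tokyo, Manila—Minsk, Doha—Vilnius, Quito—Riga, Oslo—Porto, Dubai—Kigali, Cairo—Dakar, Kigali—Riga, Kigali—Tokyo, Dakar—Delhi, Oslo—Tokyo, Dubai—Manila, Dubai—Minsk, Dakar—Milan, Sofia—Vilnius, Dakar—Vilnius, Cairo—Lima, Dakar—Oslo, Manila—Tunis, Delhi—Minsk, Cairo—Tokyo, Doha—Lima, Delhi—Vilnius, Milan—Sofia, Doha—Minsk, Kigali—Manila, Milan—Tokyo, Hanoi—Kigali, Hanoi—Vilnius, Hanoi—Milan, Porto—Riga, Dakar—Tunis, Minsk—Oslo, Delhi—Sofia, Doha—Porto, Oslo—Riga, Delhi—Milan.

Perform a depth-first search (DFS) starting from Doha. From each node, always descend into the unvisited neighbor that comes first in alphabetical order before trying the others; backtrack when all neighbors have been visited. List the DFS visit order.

Doha, Lima, Cairo, Dakar, Delhi, Milan, Hanoi, Dubai, Kigali, Manila, Minsk, Oslo, Porto, Riga, Quito, Tokyo, Vilnius, Sofia, Tunis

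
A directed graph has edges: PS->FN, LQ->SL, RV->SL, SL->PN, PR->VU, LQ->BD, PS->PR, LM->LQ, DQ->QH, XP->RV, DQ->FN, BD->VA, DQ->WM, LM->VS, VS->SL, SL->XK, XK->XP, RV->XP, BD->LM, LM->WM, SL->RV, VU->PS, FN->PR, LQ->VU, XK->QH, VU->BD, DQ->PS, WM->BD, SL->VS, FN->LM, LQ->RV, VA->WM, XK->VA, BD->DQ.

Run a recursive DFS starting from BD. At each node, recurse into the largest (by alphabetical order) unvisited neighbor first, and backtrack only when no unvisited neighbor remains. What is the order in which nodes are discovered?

BD, VA, WM, LM, VS, SL, XK, XP, RV, QH, PN, LQ, VU, PS, PR, FN, DQ

Visit BD
BD → VA
VA → WM
BD → LM
LM → VS
VS → SL
SL → XK
XK → XP
XP → RV
XK → QH
SL → PN
LM → LQ
LQ → VU
VU → PS
PS → PR
PS → FN
BD → DQ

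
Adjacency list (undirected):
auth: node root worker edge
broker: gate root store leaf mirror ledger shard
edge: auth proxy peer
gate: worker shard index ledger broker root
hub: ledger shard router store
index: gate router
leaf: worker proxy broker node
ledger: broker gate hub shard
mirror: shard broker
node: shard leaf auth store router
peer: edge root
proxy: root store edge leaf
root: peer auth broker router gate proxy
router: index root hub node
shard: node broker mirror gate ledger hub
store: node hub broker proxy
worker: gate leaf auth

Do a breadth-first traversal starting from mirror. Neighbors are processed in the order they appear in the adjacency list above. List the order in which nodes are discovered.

mirror -> shard -> broker -> node -> gate -> ledger -> hub -> root -> store -> leaf -> auth -> router -> worker -> index -> peer -> proxy -> edge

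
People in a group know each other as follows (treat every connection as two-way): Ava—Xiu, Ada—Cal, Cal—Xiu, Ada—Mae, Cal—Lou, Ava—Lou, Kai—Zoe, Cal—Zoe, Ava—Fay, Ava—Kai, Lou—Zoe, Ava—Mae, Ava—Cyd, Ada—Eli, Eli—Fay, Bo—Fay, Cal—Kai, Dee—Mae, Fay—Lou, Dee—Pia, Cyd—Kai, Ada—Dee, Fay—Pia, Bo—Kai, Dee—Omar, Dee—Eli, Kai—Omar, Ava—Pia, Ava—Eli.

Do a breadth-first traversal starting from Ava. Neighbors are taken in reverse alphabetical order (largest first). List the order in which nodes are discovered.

Ava, Xiu, Pia, Mae, Lou, Kai, Fay, Eli, Cyd, Cal, Dee, Ada, Zoe, Omar, Bo

Visit Ava; enqueue Xiu, Pia, Mae, Lou, Kai, Fay, Eli, Cyd → queue [Xiu, Pia, Mae, Lou, Kai, Fay, Eli, Cyd]
Visit Xiu; enqueue Cal → queue [Pia, Mae, Lou, Kai, Fay, Eli, Cyd, Cal]
Visit Pia; enqueue Dee → queue [Mae, Lou, Kai, Fay, Eli, Cyd, Cal, Dee]
Visit Mae; enqueue Ada → queue [Lou, Kai, Fay, Eli, Cyd, Cal, Dee, Ada]
Visit Lou; enqueue Zoe → queue [Kai, Fay, Eli, Cyd, Cal, Dee, Ada, Zoe]
Visit Kai; enqueue Omar, Bo → queue [Fay, Eli, Cyd, Cal, Dee, Ada, Zoe, Omar, Bo]
Visit Fay → queue [Eli, Cyd, Cal, Dee, Ada, Zoe, Omar, Bo]
Visit Eli → queue [Cyd, Cal, Dee, Ada, Zoe, Omar, Bo]
Visit Cyd → queue [Cal, Dee, Ada, Zoe, Omar, Bo]
Visit Cal → queue [Dee, Ada, Zoe, Omar, Bo]
Visit Dee → queue [Ada, Zoe, Omar, Bo]
Visit Ada → queue [Zoe, Omar, Bo]
Visit Zoe → queue [Omar, Bo]
Visit Omar → queue [Bo]
Visit Bo → queue []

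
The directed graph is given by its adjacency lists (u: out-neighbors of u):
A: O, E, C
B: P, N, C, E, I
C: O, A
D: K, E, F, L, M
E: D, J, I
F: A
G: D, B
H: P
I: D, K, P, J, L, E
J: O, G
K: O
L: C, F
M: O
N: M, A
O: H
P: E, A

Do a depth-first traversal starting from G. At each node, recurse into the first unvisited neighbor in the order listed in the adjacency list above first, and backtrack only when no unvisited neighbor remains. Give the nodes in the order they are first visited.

Visit G
G → D
D → K
K → O
O → H
H → P
P → E
E → J
E → I
I → L
L → C
C → A
L → F
D → M
G → B
B → N

G, D, K, O, H, P, E, J, I, L, C, A, F, M, B, N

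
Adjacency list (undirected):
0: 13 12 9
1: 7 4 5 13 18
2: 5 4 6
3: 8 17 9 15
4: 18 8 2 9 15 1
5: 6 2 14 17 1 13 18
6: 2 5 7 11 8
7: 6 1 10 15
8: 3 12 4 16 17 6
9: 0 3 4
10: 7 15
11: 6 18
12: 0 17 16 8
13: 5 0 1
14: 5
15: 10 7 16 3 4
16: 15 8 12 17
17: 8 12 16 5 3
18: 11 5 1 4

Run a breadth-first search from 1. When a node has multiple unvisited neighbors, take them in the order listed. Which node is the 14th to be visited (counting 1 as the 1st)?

17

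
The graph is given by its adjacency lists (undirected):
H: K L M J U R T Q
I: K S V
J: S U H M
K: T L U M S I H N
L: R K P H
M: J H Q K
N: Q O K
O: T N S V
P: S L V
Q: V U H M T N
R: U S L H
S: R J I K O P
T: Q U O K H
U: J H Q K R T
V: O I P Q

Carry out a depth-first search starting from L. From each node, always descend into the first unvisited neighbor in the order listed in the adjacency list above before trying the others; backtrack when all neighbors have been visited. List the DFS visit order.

L -> R -> U -> J -> S -> I -> K -> T -> Q -> V -> O -> N -> P -> H -> M

Visit L
L → R
R → U
U → J
J → S
S → I
I → K
K → T
T → Q
Q → V
V → O
O → N
V → P
Q → H
H → M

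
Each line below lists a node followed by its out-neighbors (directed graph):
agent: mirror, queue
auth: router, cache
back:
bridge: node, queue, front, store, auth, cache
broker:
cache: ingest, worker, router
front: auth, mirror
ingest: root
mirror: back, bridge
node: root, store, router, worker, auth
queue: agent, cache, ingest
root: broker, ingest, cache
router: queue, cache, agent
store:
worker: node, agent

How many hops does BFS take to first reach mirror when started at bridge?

Level 0: bridge
Level 1: auth, cache, front, node, queue, store
Level 2: agent, ingest, mirror, root, router, worker
Level 3: back, broker
mirror first appears at level 2.

2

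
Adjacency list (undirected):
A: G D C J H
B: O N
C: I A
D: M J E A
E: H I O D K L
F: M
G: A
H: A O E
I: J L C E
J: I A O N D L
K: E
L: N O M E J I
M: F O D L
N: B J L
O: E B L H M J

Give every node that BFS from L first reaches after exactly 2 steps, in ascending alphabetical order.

Level 0: L
Level 1: E, I, J, M, N, O
Level 2: A, B, C, D, F, H, K
Level 3: G

A, B, C, D, F, H, K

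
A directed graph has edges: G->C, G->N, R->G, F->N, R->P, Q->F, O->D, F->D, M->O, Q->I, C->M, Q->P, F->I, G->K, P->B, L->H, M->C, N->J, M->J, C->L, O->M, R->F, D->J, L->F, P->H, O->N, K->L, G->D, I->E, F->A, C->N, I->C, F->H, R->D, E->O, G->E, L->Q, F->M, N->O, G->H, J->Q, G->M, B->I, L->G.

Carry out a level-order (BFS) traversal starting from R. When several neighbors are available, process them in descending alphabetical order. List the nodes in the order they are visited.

Visit R; enqueue P, G, F, D → queue [P, G, F, D]
Visit P; enqueue H, B → queue [G, F, D, H, B]
Visit G; enqueue N, M, K, E, C → queue [F, D, H, B, N, M, K, E, C]
Visit F; enqueue I, A → queue [D, H, B, N, M, K, E, C, I, A]
Visit D; enqueue J → queue [H, B, N, M, K, E, C, I, A, J]
Visit H → queue [B, N, M, K, E, C, I, A, J]
Visit B → queue [N, M, K, E, C, I, A, J]
Visit N; enqueue O → queue [M, K, E, C, I, A, J, O]
Visit M → queue [K, E, C, I, A, J, O]
Visit K; enqueue L → queue [E, C, I, A, J, O, L]
Visit E → queue [C, I, A, J, O, L]
Visit C → queue [I, A, J, O, L]
Visit I → queue [A, J, O, L]
Visit A → queue [J, O, L]
Visit J; enqueue Q → queue [O, L, Q]
Visit O → queue [L, Q]
Visit L → queue [Q]
Visit Q → queue []

R -> P -> G -> F -> D -> H -> B -> N -> M -> K -> E -> C -> I -> A -> J -> O -> L -> Q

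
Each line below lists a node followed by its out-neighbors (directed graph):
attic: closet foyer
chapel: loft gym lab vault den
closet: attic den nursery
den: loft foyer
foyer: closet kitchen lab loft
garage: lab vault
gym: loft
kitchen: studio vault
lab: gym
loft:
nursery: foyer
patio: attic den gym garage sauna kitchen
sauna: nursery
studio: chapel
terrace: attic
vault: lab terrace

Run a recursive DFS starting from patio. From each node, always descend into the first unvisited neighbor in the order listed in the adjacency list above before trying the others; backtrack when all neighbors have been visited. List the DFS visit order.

patio, attic, closet, den, loft, foyer, kitchen, studio, chapel, gym, lab, vault, terrace, nursery, garage, sauna

Visit patio
patio → attic
attic → closet
closet → den
den → loft
den → foyer
foyer → kitchen
kitchen → studio
studio → chapel
chapel → gym
chapel → lab
chapel → vault
vault → terrace
closet → nursery
patio → garage
patio → sauna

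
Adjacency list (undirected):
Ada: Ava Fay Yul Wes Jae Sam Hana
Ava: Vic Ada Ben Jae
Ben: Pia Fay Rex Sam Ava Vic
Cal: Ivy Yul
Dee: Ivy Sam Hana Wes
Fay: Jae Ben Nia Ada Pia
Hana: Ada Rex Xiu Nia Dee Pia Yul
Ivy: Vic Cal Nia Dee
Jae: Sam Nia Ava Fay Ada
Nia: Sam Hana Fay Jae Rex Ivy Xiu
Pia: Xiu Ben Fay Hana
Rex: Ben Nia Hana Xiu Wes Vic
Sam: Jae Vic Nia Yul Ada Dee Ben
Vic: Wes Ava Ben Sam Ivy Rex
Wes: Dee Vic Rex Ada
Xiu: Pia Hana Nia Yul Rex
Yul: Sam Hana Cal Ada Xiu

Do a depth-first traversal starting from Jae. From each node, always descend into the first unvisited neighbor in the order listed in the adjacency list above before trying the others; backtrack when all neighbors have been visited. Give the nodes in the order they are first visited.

Visit Jae
Jae → Sam
Sam → Vic
Vic → Wes
Wes → Dee
Dee → Ivy
Ivy → Cal
Cal → Yul
Yul → Hana
Hana → Ada
Ada → Ava
Ava → Ben
Ben → Pia
Pia → Xiu
Xiu → Nia
Nia → Fay
Nia → Rex

Jae, Sam, Vic, Wes, Dee, Ivy, Cal, Yul, Hana, Ada, Ava, Ben, Pia, Xiu, Nia, Fay, Rex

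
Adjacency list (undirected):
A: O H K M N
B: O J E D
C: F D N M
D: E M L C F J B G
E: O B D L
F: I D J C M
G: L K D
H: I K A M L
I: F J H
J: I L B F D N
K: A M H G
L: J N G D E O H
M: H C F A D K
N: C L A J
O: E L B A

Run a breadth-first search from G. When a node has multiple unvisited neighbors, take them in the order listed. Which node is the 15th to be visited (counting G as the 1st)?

Visit G; enqueue L, K, D → queue [L, K, D]
Visit L; enqueue J, N, E, O, H → queue [K, D, J, N, E, O, H]
Visit K; enqueue A, M → queue [D, J, N, E, O, H, A, M]
Visit D; enqueue C, F, B → queue [J, N, E, O, H, A, M, C, F, B]
Visit J; enqueue I → queue [N, E, O, H, A, M, C, F, B, I]
Visit N → queue [E, O, H, A, M, C, F, B, I]
Visit E → queue [O, H, A, M, C, F, B, I]
Visit O → queue [H, A, M, C, F, B, I]
Visit H → queue [A, M, C, F, B, I]
Visit A → queue [M, C, F, B, I]
Visit M → queue [C, F, B, I]
Visit C → queue [F, B, I]
Visit F → queue [B, I]
Visit B → queue [I]
Visit I → queue []

Visit order: G, L, K, D, J, N, E, O, H, A, M, C, F, B, I

I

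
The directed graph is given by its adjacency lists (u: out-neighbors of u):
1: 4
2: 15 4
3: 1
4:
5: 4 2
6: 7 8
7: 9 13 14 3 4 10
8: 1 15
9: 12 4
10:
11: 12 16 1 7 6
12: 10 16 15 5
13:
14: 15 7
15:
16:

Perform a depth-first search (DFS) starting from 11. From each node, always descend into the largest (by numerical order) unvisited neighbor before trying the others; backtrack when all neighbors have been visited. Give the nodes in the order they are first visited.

11 16 12 15 10 5 4 2 7 14 13 9 3 1 6 8

Visit 11
11 → 16
11 → 12
12 → 15
12 → 10
12 → 5
5 → 4
5 → 2
11 → 7
7 → 14
7 → 13
7 → 9
7 → 3
3 → 1
11 → 6
6 → 8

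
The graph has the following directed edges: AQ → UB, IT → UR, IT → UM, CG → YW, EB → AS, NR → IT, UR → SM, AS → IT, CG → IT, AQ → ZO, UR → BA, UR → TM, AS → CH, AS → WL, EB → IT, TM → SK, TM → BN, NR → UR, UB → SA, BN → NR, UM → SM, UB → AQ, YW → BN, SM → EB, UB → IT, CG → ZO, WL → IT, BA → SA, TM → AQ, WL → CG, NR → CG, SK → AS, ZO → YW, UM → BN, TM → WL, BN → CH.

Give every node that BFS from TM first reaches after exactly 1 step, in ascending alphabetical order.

AQ, BN, SK, WL

Level 0: TM
Level 1: AQ, BN, SK, WL
Level 2: AS, CG, CH, IT, NR, UB, ZO
Level 3: SA, UM, UR, YW
Level 4: BA, SM
Level 5: EB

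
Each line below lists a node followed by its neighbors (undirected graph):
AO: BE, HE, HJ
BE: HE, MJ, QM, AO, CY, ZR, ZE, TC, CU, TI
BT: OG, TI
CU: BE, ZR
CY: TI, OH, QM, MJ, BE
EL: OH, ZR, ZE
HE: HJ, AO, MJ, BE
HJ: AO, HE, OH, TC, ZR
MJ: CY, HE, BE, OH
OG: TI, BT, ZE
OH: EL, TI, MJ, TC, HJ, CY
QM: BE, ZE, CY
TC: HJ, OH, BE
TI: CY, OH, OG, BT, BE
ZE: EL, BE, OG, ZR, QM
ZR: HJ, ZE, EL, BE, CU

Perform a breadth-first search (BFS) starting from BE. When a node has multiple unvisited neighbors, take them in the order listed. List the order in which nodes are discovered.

BE, HE, MJ, QM, AO, CY, ZR, ZE, TC, CU, TI, HJ, OH, EL, OG, BT

Visit BE; enqueue HE, MJ, QM, AO, CY, ZR, ZE, TC, CU, TI → queue [HE, MJ, QM, AO, CY, ZR, ZE, TC, CU, TI]
Visit HE; enqueue HJ → queue [MJ, QM, AO, CY, ZR, ZE, TC, CU, TI, HJ]
Visit MJ; enqueue OH → queue [QM, AO, CY, ZR, ZE, TC, CU, TI, HJ, OH]
Visit QM → queue [AO, CY, ZR, ZE, TC, CU, TI, HJ, OH]
Visit AO → queue [CY, ZR, ZE, TC, CU, TI, HJ, OH]
Visit CY → queue [ZR, ZE, TC, CU, TI, HJ, OH]
Visit ZR; enqueue EL → queue [ZE, TC, CU, TI, HJ, OH, EL]
Visit ZE; enqueue OG → queue [TC, CU, TI, HJ, OH, EL, OG]
Visit TC → queue [CU, TI, HJ, OH, EL, OG]
Visit CU → queue [TI, HJ, OH, EL, OG]
Visit TI; enqueue BT → queue [HJ, OH, EL, OG, BT]
Visit HJ → queue [OH, EL, OG, BT]
Visit OH → queue [EL, OG, BT]
Visit EL → queue [OG, BT]
Visit OG → queue [BT]
Visit BT → queue []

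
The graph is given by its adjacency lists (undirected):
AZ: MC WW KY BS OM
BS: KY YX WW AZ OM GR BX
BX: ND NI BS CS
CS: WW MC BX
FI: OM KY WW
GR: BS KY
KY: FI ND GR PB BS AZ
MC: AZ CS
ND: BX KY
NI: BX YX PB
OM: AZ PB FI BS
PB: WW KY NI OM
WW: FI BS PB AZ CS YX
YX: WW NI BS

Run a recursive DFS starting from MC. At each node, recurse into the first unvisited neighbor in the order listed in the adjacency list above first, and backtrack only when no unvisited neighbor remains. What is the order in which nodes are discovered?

Visit MC
MC → AZ
AZ → WW
WW → FI
FI → OM
OM → PB
PB → KY
KY → ND
ND → BX
BX → NI
NI → YX
YX → BS
BS → GR
BX → CS

MC, AZ, WW, FI, OM, PB, KY, ND, BX, NI, YX, BS, GR, CS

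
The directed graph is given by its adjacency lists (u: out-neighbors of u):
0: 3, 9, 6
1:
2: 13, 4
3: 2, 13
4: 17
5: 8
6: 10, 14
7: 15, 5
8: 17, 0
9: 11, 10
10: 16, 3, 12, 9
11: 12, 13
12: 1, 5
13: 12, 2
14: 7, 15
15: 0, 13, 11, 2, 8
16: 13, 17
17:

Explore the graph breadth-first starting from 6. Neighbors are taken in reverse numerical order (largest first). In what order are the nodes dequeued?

6, 14, 10, 15, 7, 16, 12, 9, 3, 13, 11, 8, 2, 0, 5, 17, 1, 4

Visit 6; enqueue 14, 10 → queue [14, 10]
Visit 14; enqueue 15, 7 → queue [10, 15, 7]
Visit 10; enqueue 16, 12, 9, 3 → queue [15, 7, 16, 12, 9, 3]
Visit 15; enqueue 13, 11, 8, 2, 0 → queue [7, 16, 12, 9, 3, 13, 11, 8, 2, 0]
Visit 7; enqueue 5 → queue [16, 12, 9, 3, 13, 11, 8, 2, 0, 5]
Visit 16; enqueue 17 → queue [12, 9, 3, 13, 11, 8, 2, 0, 5, 17]
Visit 12; enqueue 1 → queue [9, 3, 13, 11, 8, 2, 0, 5, 17, 1]
Visit 9 → queue [3, 13, 11, 8, 2, 0, 5, 17, 1]
Visit 3 → queue [13, 11, 8, 2, 0, 5, 17, 1]
Visit 13 → queue [11, 8, 2, 0, 5, 17, 1]
Visit 11 → queue [8, 2, 0, 5, 17, 1]
Visit 8 → queue [2, 0, 5, 17, 1]
Visit 2; enqueue 4 → queue [0, 5, 17, 1, 4]
Visit 0 → queue [5, 17, 1, 4]
Visit 5 → queue [17, 1, 4]
Visit 17 → queue [1, 4]
Visit 1 → queue [4]
Visit 4 → queue []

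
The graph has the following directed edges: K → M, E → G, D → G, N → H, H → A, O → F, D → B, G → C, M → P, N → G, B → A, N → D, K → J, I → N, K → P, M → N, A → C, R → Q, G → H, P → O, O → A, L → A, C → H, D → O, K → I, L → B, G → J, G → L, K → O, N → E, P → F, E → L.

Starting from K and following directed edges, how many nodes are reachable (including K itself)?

16

BFS from K visits: K, P, O, M, J, I, F, A, N, C, H, G, E, D, L, B
Reachable nodes: 16 of 18 total.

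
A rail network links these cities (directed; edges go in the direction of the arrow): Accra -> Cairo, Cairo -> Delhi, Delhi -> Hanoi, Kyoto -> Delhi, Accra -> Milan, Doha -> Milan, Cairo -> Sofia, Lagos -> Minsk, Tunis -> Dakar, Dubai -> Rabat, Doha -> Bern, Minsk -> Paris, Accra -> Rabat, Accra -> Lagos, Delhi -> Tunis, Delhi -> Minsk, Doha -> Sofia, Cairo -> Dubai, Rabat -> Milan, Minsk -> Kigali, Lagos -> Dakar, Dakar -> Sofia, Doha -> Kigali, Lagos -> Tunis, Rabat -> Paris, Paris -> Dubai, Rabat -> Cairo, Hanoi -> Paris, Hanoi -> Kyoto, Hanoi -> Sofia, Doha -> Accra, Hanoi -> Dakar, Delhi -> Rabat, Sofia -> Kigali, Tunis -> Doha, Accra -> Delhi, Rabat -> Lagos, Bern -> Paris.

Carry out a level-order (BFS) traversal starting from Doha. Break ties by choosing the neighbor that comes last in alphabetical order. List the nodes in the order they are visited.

Doha -> Sofia -> Milan -> Kigali -> Bern -> Accra -> Paris -> Rabat -> Lagos -> Delhi -> Cairo -> Dubai -> Tunis -> Minsk -> Dakar -> Hanoi -> Kyoto

Visit Doha; enqueue Sofia, Milan, Kigali, Bern, Accra → queue [Sofia, Milan, Kigali, Bern, Accra]
Visit Sofia → queue [Milan, Kigali, Bern, Accra]
Visit Milan → queue [Kigali, Bern, Accra]
Visit Kigali → queue [Bern, Accra]
Visit Bern; enqueue Paris → queue [Accra, Paris]
Visit Accra; enqueue Rabat, Lagos, Delhi, Cairo → queue [Paris, Rabat, Lagos, Delhi, Cairo]
Visit Paris; enqueue Dubai → queue [Rabat, Lagos, Delhi, Cairo, Dubai]
Visit Rabat → queue [Lagos, Delhi, Cairo, Dubai]
Visit Lagos; enqueue Tunis, Minsk, Dakar → queue [Delhi, Cairo, Dubai, Tunis, Minsk, Dakar]
Visit Delhi; enqueue Hanoi → queue [Cairo, Dubai, Tunis, Minsk, Dakar, Hanoi]
Visit Cairo → queue [Dubai, Tunis, Minsk, Dakar, Hanoi]
Visit Dubai → queue [Tunis, Minsk, Dakar, Hanoi]
Visit Tunis → queue [Minsk, Dakar, Hanoi]
Visit Minsk → queue [Dakar, Hanoi]
Visit Dakar → queue [Hanoi]
Visit Hanoi; enqueue Kyoto → queue [Kyoto]
Visit Kyoto → queue []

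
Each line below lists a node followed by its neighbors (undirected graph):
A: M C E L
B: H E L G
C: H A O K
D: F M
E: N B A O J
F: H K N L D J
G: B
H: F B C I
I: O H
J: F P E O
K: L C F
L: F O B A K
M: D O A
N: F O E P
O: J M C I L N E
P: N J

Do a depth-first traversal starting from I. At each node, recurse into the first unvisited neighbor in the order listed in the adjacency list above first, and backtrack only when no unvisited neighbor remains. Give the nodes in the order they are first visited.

I → O → J → F → H → B → E → N → P → A → M → D → C → K → L → G

Visit I
I → O
O → J
J → F
F → H
H → B
B → E
E → N
N → P
E → A
A → M
M → D
A → C
C → K
K → L
B → G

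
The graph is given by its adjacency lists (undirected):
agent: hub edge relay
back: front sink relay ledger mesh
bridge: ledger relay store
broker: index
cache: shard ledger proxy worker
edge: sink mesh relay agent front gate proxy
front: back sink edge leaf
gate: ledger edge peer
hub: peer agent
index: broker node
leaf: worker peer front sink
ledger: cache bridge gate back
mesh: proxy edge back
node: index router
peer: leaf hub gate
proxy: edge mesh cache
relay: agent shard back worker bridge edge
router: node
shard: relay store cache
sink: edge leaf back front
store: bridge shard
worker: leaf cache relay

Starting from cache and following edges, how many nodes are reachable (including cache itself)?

18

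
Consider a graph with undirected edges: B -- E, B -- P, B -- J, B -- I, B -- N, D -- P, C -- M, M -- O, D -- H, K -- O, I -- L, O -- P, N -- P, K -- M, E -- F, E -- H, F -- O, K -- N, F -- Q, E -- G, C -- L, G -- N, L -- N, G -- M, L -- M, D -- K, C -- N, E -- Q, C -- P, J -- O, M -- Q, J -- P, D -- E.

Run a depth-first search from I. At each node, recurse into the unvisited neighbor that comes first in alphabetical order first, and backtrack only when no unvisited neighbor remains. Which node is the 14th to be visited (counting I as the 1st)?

O

Visit I
I → B
B → E
E → D
D → H
D → K
K → M
M → C
C → L
L → N
N → G
N → P
P → J
J → O
O → F
F → Q

Visit order: I, B, E, D, H, K, M, C, L, N, G, P, J, O, F, Q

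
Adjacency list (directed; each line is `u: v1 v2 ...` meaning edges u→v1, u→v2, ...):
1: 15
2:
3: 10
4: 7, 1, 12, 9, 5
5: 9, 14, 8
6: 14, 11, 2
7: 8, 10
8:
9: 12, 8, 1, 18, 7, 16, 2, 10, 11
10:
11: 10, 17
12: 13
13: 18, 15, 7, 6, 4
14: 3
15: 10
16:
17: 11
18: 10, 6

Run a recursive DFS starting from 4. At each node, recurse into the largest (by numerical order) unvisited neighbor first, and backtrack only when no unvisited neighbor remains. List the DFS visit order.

Visit 4
4 → 12
12 → 13
13 → 18
18 → 10
18 → 6
6 → 14
14 → 3
6 → 11
11 → 17
6 → 2
13 → 15
13 → 7
7 → 8
4 → 9
9 → 16
9 → 1
4 → 5

4 -> 12 -> 13 -> 18 -> 10 -> 6 -> 14 -> 3 -> 11 -> 17 -> 2 -> 15 -> 7 -> 8 -> 9 -> 16 -> 1 -> 5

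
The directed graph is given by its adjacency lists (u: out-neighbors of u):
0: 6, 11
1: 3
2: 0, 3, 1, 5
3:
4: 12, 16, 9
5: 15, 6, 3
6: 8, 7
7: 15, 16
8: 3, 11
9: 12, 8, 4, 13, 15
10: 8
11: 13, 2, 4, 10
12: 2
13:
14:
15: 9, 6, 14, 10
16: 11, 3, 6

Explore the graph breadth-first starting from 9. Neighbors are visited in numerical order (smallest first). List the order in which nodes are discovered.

Visit 9; enqueue 4, 8, 12, 13, 15 → queue [4, 8, 12, 13, 15]
Visit 4; enqueue 16 → queue [8, 12, 13, 15, 16]
Visit 8; enqueue 3, 11 → queue [12, 13, 15, 16, 3, 11]
Visit 12; enqueue 2 → queue [13, 15, 16, 3, 11, 2]
Visit 13 → queue [15, 16, 3, 11, 2]
Visit 15; enqueue 6, 10, 14 → queue [16, 3, 11, 2, 6, 10, 14]
Visit 16 → queue [3, 11, 2, 6, 10, 14]
Visit 3 → queue [11, 2, 6, 10, 14]
Visit 11 → queue [2, 6, 10, 14]
Visit 2; enqueue 0, 1, 5 → queue [6, 10, 14, 0, 1, 5]
Visit 6; enqueue 7 → queue [10, 14, 0, 1, 5, 7]
Visit 10 → queue [14, 0, 1, 5, 7]
Visit 14 → queue [0, 1, 5, 7]
Visit 0 → queue [1, 5, 7]
Visit 1 → queue [5, 7]
Visit 5 → queue [7]
Visit 7 → queue []

9 -> 4 -> 8 -> 12 -> 13 -> 15 -> 16 -> 3 -> 11 -> 2 -> 6 -> 10 -> 14 -> 0 -> 1 -> 5 -> 7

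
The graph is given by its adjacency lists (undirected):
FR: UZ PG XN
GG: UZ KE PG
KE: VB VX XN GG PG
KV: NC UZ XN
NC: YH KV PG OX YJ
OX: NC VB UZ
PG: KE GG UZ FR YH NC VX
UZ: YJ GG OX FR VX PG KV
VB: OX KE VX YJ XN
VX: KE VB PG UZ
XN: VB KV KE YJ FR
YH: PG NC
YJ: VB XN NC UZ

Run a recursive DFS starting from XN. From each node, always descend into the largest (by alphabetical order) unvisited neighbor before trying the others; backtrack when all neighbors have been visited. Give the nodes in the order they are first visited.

XN, YJ, VB, VX, UZ, PG, YH, NC, OX, KV, KE, GG, FR

Visit XN
XN → YJ
YJ → VB
VB → VX
VX → UZ
UZ → PG
PG → YH
YH → NC
NC → OX
NC → KV
PG → KE
KE → GG
PG → FR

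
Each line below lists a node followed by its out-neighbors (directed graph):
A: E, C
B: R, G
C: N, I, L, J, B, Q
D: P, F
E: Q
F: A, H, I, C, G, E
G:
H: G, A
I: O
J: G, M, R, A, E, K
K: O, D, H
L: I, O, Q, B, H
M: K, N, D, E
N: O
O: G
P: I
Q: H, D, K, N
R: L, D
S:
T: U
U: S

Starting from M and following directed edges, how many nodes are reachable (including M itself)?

BFS from M visits: M, K, N, D, E, O, H, P, F, Q, G, A, I, C, L, J, B, R
Reachable nodes: 18 of 21 total.

18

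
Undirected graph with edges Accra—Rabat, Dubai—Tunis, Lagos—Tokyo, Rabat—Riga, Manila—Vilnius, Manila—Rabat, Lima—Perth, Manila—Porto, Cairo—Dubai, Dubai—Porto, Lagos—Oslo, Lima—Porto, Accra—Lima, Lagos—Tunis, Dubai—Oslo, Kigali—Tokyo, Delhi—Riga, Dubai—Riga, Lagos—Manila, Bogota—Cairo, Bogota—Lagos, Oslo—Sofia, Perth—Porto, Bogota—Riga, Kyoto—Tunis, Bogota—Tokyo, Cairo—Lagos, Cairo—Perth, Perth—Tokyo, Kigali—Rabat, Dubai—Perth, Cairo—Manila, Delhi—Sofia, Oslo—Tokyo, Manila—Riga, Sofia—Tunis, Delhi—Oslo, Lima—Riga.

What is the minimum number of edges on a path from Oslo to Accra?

4

Level 0: Oslo
Level 1: Delhi, Dubai, Lagos, Sofia, Tokyo
Level 2: Bogota, Cairo, Kigali, Manila, Perth, Porto, Riga, Tunis
Level 3: Kyoto, Lima, Rabat, Vilnius
Level 4: Accra
Accra first appears at level 4.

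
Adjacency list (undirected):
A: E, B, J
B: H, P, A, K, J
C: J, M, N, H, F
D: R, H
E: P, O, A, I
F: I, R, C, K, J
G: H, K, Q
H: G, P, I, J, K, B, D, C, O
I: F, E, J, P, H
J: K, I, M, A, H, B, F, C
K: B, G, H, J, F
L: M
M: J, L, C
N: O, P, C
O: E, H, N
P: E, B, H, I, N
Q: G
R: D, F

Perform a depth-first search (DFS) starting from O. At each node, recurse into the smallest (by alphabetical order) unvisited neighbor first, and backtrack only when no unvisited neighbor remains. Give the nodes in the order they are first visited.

Visit O
O → E
E → A
A → B
B → H
H → C
C → F
F → I
I → J
J → K
K → G
G → Q
J → M
M → L
I → P
P → N
F → R
R → D

O, E, A, B, H, C, F, I, J, K, G, Q, M, L, P, N, R, D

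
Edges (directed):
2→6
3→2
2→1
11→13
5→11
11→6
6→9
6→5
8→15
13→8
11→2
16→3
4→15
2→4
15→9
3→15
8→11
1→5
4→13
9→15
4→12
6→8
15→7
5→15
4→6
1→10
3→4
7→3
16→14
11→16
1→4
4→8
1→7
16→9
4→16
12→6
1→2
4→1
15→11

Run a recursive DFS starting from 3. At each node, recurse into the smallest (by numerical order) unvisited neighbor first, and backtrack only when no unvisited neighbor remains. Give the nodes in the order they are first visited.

3, 2, 1, 4, 6, 5, 11, 13, 8, 15, 7, 9, 16, 14, 12, 10

Visit 3
3 → 2
2 → 1
1 → 4
4 → 6
6 → 5
5 → 11
11 → 13
13 → 8
8 → 15
15 → 7
15 → 9
11 → 16
16 → 14
4 → 12
1 → 10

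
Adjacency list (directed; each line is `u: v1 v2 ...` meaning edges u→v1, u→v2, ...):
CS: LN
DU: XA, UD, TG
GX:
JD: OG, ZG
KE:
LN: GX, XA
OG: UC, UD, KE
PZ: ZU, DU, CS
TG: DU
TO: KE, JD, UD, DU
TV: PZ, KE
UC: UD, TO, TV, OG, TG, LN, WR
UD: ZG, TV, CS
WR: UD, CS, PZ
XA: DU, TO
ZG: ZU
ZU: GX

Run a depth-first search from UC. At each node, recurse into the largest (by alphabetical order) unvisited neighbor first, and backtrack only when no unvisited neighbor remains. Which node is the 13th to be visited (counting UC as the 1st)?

JD

Visit UC
UC → WR
WR → UD
UD → ZG
ZG → ZU
ZU → GX
UD → TV
TV → PZ
PZ → DU
DU → XA
XA → TO
TO → KE
TO → JD
JD → OG
DU → TG
PZ → CS
CS → LN

Visit order: UC, WR, UD, ZG, ZU, GX, TV, PZ, DU, XA, TO, KE, JD, OG, TG, CS, LN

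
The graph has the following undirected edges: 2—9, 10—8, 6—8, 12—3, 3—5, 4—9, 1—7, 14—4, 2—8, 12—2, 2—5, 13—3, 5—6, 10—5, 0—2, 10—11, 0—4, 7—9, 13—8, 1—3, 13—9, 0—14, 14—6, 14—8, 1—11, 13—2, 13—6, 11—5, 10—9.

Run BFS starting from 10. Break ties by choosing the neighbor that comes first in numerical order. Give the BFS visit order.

Visit 10; enqueue 5, 8, 9, 11 → queue [5, 8, 9, 11]
Visit 5; enqueue 2, 3, 6 → queue [8, 9, 11, 2, 3, 6]
Visit 8; enqueue 13, 14 → queue [9, 11, 2, 3, 6, 13, 14]
Visit 9; enqueue 4, 7 → queue [11, 2, 3, 6, 13, 14, 4, 7]
Visit 11; enqueue 1 → queue [2, 3, 6, 13, 14, 4, 7, 1]
Visit 2; enqueue 0, 12 → queue [3, 6, 13, 14, 4, 7, 1, 0, 12]
Visit 3 → queue [6, 13, 14, 4, 7, 1, 0, 12]
Visit 6 → queue [13, 14, 4, 7, 1, 0, 12]
Visit 13 → queue [14, 4, 7, 1, 0, 12]
Visit 14 → queue [4, 7, 1, 0, 12]
Visit 4 → queue [7, 1, 0, 12]
Visit 7 → queue [1, 0, 12]
Visit 1 → queue [0, 12]
Visit 0 → queue [12]
Visit 12 → queue []

10, 5, 8, 9, 11, 2, 3, 6, 13, 14, 4, 7, 1, 0, 12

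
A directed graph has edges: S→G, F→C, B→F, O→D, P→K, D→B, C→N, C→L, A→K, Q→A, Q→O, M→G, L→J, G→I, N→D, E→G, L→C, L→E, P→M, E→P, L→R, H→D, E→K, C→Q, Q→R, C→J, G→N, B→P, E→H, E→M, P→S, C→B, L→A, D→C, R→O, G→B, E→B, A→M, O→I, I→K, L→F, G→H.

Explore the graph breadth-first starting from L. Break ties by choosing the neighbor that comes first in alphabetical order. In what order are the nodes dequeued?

L, A, C, E, F, J, R, K, M, B, N, Q, G, H, P, O, D, I, S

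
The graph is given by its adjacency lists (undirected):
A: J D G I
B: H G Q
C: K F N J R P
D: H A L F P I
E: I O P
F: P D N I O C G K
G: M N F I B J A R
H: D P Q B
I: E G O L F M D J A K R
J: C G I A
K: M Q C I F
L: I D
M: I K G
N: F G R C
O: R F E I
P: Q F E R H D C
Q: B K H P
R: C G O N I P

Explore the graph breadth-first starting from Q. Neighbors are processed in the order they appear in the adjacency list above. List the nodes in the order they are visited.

Q -> B -> K -> H -> P -> G -> M -> C -> I -> F -> D -> E -> R -> N -> J -> A -> O -> L

Visit Q; enqueue B, K, H, P → queue [B, K, H, P]
Visit B; enqueue G → queue [K, H, P, G]
Visit K; enqueue M, C, I, F → queue [H, P, G, M, C, I, F]
Visit H; enqueue D → queue [P, G, M, C, I, F, D]
Visit P; enqueue E, R → queue [G, M, C, I, F, D, E, R]
Visit G; enqueue N, J, A → queue [M, C, I, F, D, E, R, N, J, A]
Visit M → queue [C, I, F, D, E, R, N, J, A]
Visit C → queue [I, F, D, E, R, N, J, A]
Visit I; enqueue O, L → queue [F, D, E, R, N, J, A, O, L]
Visit F → queue [D, E, R, N, J, A, O, L]
Visit D → queue [E, R, N, J, A, O, L]
Visit E → queue [R, N, J, A, O, L]
Visit R → queue [N, J, A, O, L]
Visit N → queue [J, A, O, L]
Visit J → queue [A, O, L]
Visit A → queue [O, L]
Visit O → queue [L]
Visit L → queue []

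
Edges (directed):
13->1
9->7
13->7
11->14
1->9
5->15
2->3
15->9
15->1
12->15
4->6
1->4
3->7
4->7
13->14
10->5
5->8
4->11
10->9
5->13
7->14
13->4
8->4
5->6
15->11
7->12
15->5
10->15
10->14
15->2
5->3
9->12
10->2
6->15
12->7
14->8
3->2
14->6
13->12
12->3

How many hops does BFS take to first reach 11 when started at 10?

2

Level 0: 10
Level 1: 2, 5, 9, 14, 15
Level 2: 1, 3, 6, 7, 8, 11, 12, 13
Level 3: 4
11 first appears at level 2.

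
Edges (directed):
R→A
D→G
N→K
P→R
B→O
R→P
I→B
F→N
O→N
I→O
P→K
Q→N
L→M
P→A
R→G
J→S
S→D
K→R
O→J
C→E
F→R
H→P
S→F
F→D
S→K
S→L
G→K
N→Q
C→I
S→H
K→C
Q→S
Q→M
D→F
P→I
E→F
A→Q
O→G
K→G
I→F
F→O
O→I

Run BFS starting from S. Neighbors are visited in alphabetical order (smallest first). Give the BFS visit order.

S D F H K L G N O R P C M Q I J A E B

Visit S; enqueue D, F, H, K, L → queue [D, F, H, K, L]
Visit D; enqueue G → queue [F, H, K, L, G]
Visit F; enqueue N, O, R → queue [H, K, L, G, N, O, R]
Visit H; enqueue P → queue [K, L, G, N, O, R, P]
Visit K; enqueue C → queue [L, G, N, O, R, P, C]
Visit L; enqueue M → queue [G, N, O, R, P, C, M]
Visit G → queue [N, O, R, P, C, M]
Visit N; enqueue Q → queue [O, R, P, C, M, Q]
Visit O; enqueue I, J → queue [R, P, C, M, Q, I, J]
Visit R; enqueue A → queue [P, C, M, Q, I, J, A]
Visit P → queue [C, M, Q, I, J, A]
Visit C; enqueue E → queue [M, Q, I, J, A, E]
Visit M → queue [Q, I, J, A, E]
Visit Q → queue [I, J, A, E]
Visit I; enqueue B → queue [J, A, E, B]
Visit J → queue [A, E, B]
Visit A → queue [E, B]
Visit E → queue [B]
Visit B → queue []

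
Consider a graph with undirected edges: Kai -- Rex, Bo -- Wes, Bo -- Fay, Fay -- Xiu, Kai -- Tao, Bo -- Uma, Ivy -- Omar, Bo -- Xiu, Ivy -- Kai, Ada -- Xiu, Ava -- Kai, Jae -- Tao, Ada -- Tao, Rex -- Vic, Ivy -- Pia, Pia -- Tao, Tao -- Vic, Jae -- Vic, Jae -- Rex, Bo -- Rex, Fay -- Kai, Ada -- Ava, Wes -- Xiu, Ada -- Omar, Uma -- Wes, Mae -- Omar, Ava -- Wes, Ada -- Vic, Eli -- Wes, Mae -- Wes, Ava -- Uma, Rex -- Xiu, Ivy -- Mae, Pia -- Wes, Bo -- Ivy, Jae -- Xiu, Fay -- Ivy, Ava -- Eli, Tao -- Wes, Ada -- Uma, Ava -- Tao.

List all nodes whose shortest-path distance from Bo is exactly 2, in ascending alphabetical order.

Ada, Ava, Eli, Jae, Kai, Mae, Omar, Pia, Tao, Vic

Level 0: Bo
Level 1: Fay, Ivy, Rex, Uma, Wes, Xiu
Level 2: Ada, Ava, Eli, Jae, Kai, Mae, Omar, Pia, Tao, Vic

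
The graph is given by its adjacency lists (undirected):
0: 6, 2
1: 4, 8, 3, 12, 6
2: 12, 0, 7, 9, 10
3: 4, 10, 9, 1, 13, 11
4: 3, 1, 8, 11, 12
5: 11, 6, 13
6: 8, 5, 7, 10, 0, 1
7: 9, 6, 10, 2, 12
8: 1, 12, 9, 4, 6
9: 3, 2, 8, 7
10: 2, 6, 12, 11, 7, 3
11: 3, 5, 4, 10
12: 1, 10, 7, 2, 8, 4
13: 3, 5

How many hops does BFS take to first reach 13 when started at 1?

Level 0: 1
Level 1: 3, 4, 6, 8, 12
Level 2: 0, 2, 5, 7, 9, 10, 11, 13
13 first appears at level 2.

2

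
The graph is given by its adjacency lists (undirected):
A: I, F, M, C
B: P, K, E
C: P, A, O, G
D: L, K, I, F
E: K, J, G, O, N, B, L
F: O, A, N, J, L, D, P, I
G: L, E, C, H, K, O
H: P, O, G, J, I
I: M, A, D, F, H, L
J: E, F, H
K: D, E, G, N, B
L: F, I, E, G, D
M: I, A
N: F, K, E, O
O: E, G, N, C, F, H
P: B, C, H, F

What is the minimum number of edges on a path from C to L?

Level 0: C
Level 1: A, G, O, P
Level 2: B, E, F, H, I, K, L, M, N
Level 3: D, J
L first appears at level 2.

2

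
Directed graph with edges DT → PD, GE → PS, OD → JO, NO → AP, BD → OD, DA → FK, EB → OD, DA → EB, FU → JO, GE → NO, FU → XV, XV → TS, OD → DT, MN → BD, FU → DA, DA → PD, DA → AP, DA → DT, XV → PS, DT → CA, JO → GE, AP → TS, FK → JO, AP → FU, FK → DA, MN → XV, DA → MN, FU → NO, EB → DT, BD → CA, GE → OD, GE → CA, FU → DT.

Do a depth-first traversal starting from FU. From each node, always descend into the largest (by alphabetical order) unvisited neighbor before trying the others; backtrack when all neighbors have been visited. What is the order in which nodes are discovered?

FU → XV → TS → PS → NO → AP → JO → GE → OD → DT → PD → CA → DA → MN → BD → FK → EB

Visit FU
FU → XV
XV → TS
XV → PS
FU → NO
NO → AP
FU → JO
JO → GE
GE → OD
OD → DT
DT → PD
DT → CA
FU → DA
DA → MN
MN → BD
DA → FK
DA → EB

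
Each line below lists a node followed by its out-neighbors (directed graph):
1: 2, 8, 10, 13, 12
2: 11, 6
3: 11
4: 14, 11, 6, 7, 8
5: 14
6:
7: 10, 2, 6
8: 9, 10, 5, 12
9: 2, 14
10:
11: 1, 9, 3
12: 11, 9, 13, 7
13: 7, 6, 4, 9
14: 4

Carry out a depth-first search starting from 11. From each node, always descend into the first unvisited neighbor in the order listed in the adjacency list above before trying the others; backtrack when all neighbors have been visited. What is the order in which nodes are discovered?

11, 1, 2, 6, 8, 9, 14, 4, 7, 10, 5, 12, 13, 3

Visit 11
11 → 1
1 → 2
2 → 6
1 → 8
8 → 9
9 → 14
14 → 4
4 → 7
7 → 10
8 → 5
8 → 12
12 → 13
11 → 3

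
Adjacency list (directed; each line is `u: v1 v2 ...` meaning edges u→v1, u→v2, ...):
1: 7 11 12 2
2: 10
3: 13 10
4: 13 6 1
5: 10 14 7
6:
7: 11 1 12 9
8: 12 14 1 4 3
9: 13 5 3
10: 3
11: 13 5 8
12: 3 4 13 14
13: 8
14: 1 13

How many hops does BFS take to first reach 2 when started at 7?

Level 0: 7
Level 1: 1, 9, 11, 12
Level 2: 2, 3, 4, 5, 8, 13, 14
Level 3: 6, 10
2 first appears at level 2.

2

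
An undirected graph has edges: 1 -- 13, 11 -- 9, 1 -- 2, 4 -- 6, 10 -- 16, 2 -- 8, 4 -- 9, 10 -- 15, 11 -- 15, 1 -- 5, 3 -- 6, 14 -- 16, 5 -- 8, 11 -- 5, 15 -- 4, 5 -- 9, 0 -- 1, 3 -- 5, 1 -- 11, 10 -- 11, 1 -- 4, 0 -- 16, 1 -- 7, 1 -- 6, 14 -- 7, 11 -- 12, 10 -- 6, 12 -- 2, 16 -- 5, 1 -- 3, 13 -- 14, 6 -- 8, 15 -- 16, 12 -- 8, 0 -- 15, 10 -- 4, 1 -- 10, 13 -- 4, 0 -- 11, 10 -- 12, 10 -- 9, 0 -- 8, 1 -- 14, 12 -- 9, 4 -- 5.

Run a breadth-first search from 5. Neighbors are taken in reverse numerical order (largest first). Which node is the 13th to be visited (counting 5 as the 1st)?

Visit 5; enqueue 16, 11, 9, 8, 4, 3, 1 → queue [16, 11, 9, 8, 4, 3, 1]
Visit 16; enqueue 15, 14, 10, 0 → queue [11, 9, 8, 4, 3, 1, 15, 14, 10, 0]
Visit 11; enqueue 12 → queue [9, 8, 4, 3, 1, 15, 14, 10, 0, 12]
Visit 9 → queue [8, 4, 3, 1, 15, 14, 10, 0, 12]
Visit 8; enqueue 6, 2 → queue [4, 3, 1, 15, 14, 10, 0, 12, 6, 2]
Visit 4; enqueue 13 → queue [3, 1, 15, 14, 10, 0, 12, 6, 2, 13]
Visit 3 → queue [1, 15, 14, 10, 0, 12, 6, 2, 13]
Visit 1; enqueue 7 → queue [15, 14, 10, 0, 12, 6, 2, 13, 7]
Visit 15 → queue [14, 10, 0, 12, 6, 2, 13, 7]
Visit 14 → queue [10, 0, 12, 6, 2, 13, 7]
Visit 10 → queue [0, 12, 6, 2, 13, 7]
Visit 0 → queue [12, 6, 2, 13, 7]
Visit 12 → queue [6, 2, 13, 7]
Visit 6 → queue [2, 13, 7]
Visit 2 → queue [13, 7]
Visit 13 → queue [7]
Visit 7 → queue []

Visit order: 5, 16, 11, 9, 8, 4, 3, 1, 15, 14, 10, 0, 12, 6, 2, 13, 7

12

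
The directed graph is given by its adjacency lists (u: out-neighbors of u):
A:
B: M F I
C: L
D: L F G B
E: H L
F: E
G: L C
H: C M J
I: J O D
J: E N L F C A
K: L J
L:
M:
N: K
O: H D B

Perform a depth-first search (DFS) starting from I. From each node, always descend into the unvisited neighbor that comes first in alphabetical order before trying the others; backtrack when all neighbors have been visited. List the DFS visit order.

Visit I
I → D
D → B
B → F
F → E
E → H
H → C
C → L
H → J
J → A
J → N
N → K
H → M
D → G
I → O

I, D, B, F, E, H, C, L, J, A, N, K, M, G, O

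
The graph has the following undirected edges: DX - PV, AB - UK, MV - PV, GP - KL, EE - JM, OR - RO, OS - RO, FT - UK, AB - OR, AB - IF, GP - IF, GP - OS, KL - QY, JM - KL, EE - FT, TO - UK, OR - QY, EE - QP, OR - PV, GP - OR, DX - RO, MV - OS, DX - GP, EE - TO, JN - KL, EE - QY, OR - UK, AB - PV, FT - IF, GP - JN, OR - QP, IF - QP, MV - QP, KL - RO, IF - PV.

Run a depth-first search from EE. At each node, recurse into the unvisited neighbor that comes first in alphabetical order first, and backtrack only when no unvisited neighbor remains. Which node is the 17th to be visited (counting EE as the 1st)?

UK

Visit EE
EE → FT
FT → IF
IF → AB
AB → OR
OR → GP
GP → DX
DX → PV
PV → MV
MV → OS
OS → RO
RO → KL
KL → JM
KL → JN
KL → QY
MV → QP
OR → UK
UK → TO

Visit order: EE, FT, IF, AB, OR, GP, DX, PV, MV, OS, RO, KL, JM, JN, QY, QP, UK, TO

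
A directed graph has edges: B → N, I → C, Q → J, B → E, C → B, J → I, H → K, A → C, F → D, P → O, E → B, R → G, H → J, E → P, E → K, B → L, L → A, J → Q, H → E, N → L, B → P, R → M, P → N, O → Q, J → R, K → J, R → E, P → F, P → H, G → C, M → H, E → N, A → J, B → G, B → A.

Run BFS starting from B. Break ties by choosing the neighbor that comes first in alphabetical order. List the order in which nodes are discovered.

B -> A -> E -> G -> L -> N -> P -> C -> J -> K -> F -> H -> O -> I -> Q -> R -> D -> M

Visit B; enqueue A, E, G, L, N, P → queue [A, E, G, L, N, P]
Visit A; enqueue C, J → queue [E, G, L, N, P, C, J]
Visit E; enqueue K → queue [G, L, N, P, C, J, K]
Visit G → queue [L, N, P, C, J, K]
Visit L → queue [N, P, C, J, K]
Visit N → queue [P, C, J, K]
Visit P; enqueue F, H, O → queue [C, J, K, F, H, O]
Visit C → queue [J, K, F, H, O]
Visit J; enqueue I, Q, R → queue [K, F, H, O, I, Q, R]
Visit K → queue [F, H, O, I, Q, R]
Visit F; enqueue D → queue [H, O, I, Q, R, D]
Visit H → queue [O, I, Q, R, D]
Visit O → queue [I, Q, R, D]
Visit I → queue [Q, R, D]
Visit Q → queue [R, D]
Visit R; enqueue M → queue [D, M]
Visit D → queue [M]
Visit M → queue []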